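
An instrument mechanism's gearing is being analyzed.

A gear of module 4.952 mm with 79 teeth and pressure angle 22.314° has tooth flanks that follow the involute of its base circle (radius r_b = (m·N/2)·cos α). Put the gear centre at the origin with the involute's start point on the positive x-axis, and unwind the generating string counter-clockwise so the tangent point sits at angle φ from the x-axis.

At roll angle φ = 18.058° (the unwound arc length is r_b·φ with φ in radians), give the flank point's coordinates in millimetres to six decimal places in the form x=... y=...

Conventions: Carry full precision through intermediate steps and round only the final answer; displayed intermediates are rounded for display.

recognized (one wheel, involute flank): single-mesh tooth geometry, m = 4.952, N = 79
pitch radius r_p = m·N/2 = 4.952·79/2 = 195.604000
base radius r_b = r_p·cos α = 195.604000·cos 22.314° = 180.956580
roll angle φ = 18.058° = 0.31517156 rad
x = r_b·(cos φ + φ·sin φ) = 189.722110
y = r_b·(sin φ − φ·cos φ) = 1.869709

x=189.722110 y=1.869709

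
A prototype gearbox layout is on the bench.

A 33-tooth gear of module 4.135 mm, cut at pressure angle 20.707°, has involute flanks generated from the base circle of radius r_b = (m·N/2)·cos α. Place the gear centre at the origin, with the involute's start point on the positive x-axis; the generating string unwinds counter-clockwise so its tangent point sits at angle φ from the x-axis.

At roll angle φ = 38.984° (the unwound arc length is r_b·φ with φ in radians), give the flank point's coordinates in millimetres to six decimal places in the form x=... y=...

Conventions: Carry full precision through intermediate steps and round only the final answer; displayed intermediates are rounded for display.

class = single-mesh tooth geometry [base-circle involute, m = 4.135, 33T]
pitch radius r_p = m·N/2 = 4.135·33/2 = 68.227500
base radius r_b = r_p·cos α = 68.227500·cos 20.707° = 63.820061
roll angle φ = 38.984° = 0.68039916 rad
x = r_b·(cos φ + φ·sin φ) = 76.926343
y = r_b·(sin φ − φ·cos φ) = 6.395685

x=76.926343 y=6.395685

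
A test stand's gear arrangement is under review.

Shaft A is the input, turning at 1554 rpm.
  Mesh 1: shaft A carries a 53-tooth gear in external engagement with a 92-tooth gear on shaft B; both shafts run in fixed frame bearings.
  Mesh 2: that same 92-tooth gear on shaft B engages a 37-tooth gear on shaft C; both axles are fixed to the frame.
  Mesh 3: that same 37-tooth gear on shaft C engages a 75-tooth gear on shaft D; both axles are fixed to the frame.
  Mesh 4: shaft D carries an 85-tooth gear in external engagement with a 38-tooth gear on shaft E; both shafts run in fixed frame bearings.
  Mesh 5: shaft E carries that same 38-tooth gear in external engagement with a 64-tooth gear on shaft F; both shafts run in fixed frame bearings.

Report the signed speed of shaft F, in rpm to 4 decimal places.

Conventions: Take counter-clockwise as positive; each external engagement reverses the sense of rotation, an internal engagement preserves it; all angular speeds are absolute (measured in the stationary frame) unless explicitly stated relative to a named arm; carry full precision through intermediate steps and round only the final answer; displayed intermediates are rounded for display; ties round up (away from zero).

-1458.4938 rpm

class = fixed-axis compound train [5 meshes; 5 ratios multiply, 5 sense flips]
mesh 1 [53T→92T]: ω = 1554.0000×53/92 = 895.2391 rpm, sense flips to −
mesh 2 [92T→37T]: ω = 895.2391×92/37 = 2226.0000 rpm, sense flips to +
mesh 3 [37T→75T]: ω = 2226.0000×37/75 = 1098.1600 rpm, sense flips to −
mesh 4 [85T→38T]: ω = 1098.1600×85/38 = 2456.4105 rpm, sense flips to +
mesh 5 [38T→64T]: ω = 2456.4105×38/64 = 1458.4938 rpm, sense flips to −
signed output speed = -1458.4938 rpm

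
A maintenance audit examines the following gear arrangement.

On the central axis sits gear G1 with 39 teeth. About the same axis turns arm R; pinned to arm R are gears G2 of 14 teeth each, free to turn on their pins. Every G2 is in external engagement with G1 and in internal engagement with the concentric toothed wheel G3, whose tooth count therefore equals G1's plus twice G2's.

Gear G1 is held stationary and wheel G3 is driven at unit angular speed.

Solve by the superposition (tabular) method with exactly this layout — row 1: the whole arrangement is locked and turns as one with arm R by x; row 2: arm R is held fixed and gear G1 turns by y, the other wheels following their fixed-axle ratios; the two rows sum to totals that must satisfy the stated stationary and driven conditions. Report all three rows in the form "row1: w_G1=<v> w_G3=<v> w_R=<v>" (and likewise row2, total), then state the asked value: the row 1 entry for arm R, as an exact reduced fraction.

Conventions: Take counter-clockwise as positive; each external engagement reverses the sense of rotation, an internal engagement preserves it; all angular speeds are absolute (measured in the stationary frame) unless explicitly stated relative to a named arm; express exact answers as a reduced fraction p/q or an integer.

row1: w_G1=67/106 w_G3=67/106 w_R=67/106
row2: w_G1=-67/106 w_G3=39/106 w_R=0
total: w_G1=0 w_G3=1 w_R=67/106
asked value: 67/106

planetary set (39T centre, 14T on arm, 67T internal) — Willis relation
row 1: whole set turns with the arm by x
superposition row 2 [arm held]: sun y, ring −(39/67)·y, arm 0
boundary: total ω_sun = x + y = 0 and total ω_ring = x − (39/67)·y = 1  ⇒  y = -67/106, x = 67/106
row 2 ring = −(39/67)·(-67/106) = 39/106
totals (row 1 + row 2): sun 67/106 + (-67/106) = 0, ring 67/106 + 39/106 = 1, arm 67/106 + 0 = 67/106
asked cell (row1, arm) = 67/106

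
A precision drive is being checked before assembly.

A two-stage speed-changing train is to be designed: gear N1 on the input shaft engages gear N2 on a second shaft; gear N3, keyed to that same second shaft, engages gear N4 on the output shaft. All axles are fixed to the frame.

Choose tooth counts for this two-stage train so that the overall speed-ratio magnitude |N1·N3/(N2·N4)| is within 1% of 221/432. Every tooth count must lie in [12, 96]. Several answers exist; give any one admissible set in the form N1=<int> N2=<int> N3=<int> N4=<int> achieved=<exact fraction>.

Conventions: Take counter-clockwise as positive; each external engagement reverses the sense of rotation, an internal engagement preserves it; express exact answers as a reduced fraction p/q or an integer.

N1=13 N2=12 N3=17 N4=36 achieved=221/432

class = fixed-axis compound train [2-stage, 221/432 wanted]
target = 221/432 in lowest terms: an exact hit needs N1·N3 = k·221 and N2·N4 = k·432 for one integer k, every count in [12, 96]; additionally prefer no 1:1 stage (N1 ≠ N2, N3 ≠ N4)
k = 1: N1·N3 = 221 = 13·17, N2·N4 = 432 = 12·36
achieved = 13·17/(12·36) = 221/432; |achieved − target| = 0 ≤ 221/43200 ✓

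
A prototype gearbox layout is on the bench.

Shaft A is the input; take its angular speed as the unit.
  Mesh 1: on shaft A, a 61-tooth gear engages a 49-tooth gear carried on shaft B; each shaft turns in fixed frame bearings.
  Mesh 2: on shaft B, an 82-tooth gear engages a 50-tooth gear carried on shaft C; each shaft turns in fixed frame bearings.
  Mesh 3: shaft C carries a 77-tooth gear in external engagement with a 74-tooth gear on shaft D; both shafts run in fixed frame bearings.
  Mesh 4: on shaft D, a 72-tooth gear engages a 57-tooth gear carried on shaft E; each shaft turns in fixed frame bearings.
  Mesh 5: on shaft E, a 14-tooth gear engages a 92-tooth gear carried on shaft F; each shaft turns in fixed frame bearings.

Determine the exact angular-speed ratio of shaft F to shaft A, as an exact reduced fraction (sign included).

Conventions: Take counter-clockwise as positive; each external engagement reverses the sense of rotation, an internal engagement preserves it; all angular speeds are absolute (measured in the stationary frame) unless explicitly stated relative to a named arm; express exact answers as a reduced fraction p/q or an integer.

-165066/404225

class = fixed-axis compound train [5 meshes; 5 ratios multiply, 5 sense flips]
mesh 1 [61T→49T]: running ratio 61/49, sense −
mesh 2 [82T→50T]: running ratio 2501/1225, sense +
mesh 3 [77T→74T]: running ratio 27511/12950, sense −
mesh 4 [72T→57T]: running ratio 330132/123025, sense +
mesh 5 [14T→92T]: running ratio 165066/404225, sense −
ω_out/ω_in = -165066/404225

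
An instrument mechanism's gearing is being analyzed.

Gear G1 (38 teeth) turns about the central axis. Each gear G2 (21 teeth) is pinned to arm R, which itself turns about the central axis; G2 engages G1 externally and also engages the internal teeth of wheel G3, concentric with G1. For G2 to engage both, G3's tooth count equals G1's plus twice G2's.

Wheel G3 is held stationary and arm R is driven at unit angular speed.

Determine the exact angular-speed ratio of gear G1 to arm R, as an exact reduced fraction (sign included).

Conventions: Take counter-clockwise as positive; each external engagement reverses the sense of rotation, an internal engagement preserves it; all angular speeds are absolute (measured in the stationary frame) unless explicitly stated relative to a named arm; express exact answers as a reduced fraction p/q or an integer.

59/19

topology: planetary set — G1 38T / G2 21T / G3 80T, arm = carrier (Willis)
ring teeth: 38 + 2·21 = 80
38(ω_sun−ω_arm) = −80(ω_ring−ω_arm),  ω_ring = 0, ω_arm = 1
ω_sun = 1 − (80/38)(0−1) = 59/19
ω_out/ω_in = 59/19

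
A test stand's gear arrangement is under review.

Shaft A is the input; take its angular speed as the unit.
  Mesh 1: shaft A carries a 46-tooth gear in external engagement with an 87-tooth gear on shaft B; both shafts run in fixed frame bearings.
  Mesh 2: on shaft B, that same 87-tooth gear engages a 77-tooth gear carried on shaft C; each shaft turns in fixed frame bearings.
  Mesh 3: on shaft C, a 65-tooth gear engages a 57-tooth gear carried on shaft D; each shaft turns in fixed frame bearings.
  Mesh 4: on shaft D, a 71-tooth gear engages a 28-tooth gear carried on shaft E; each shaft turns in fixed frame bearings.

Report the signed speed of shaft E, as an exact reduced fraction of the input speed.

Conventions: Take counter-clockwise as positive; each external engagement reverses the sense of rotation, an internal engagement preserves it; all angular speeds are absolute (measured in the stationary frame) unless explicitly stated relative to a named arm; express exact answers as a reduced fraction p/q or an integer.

106145/61446

4-mesh fixed-axis compound train (all bearings frame-fixed)
mesh 1 [46T→87T]: |ω|/ω_in = 1×46/87 = 46/87, sense flips to −
mesh 2 [87T→77T]: |ω|/ω_in = (46/87)×87/77 = 46/77, sense flips to +
mesh 3 [65T→57T]: |ω|/ω_in = (46/77)×65/57 = 2990/4389, sense flips to −
mesh 4 [71T→28T]: |ω|/ω_in = (2990/4389)×71/28 = 106145/61446, sense flips to +
signed output speed (× input speed) = 106145/61446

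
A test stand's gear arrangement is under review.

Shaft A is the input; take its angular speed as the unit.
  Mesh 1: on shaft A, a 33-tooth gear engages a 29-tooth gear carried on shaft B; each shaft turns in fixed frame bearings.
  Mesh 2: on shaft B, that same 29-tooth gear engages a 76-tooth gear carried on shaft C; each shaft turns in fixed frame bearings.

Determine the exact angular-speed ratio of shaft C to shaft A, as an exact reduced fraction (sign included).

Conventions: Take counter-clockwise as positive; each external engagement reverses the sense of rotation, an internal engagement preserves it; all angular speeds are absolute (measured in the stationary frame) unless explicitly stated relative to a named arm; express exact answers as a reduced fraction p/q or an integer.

class = fixed-axis compound train [2 meshes; 2 ratios multiply, 2 sense flips]
mesh 1 [33T→29T]: running ratio 33/29, sense −
mesh 2 [29T→76T]: running ratio 33/76, sense +
ω_out/ω_in = 33/76

33/76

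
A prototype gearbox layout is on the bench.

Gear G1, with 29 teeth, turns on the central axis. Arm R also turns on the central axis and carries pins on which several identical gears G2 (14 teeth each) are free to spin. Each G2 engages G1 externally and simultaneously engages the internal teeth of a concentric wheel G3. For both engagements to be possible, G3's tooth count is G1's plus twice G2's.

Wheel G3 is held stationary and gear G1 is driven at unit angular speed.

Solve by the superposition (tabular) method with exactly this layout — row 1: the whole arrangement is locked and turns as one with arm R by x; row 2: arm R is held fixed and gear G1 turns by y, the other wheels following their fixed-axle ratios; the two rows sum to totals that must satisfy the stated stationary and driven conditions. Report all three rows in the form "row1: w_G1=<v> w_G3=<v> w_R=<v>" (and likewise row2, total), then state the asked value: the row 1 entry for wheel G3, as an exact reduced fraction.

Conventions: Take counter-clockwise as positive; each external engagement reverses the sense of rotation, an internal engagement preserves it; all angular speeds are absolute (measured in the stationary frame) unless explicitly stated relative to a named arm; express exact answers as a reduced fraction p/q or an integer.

class = planetary set [G3 = 29+2·14 = 57; Willis about the carrier]
row 1 — lock + rotate with arm: ω_sun = ω_ring = ω_arm = x
row 2: sun turns y, ring = −(29/57)·y, arm 0
boundary: total ω_ring = x − (29/57)·y = 0 and total ω_sun = x + y = 1  ⇒  y = 57/86, x = 29/86
row 2 ring = −(29/57)·57/86 = -29/86
totals (row 1 + row 2): sun 29/86 + 57/86 = 1, ring 29/86 + (-29/86) = 0, arm 29/86 + 0 = 29/86
asked cell (row1, ring) = 29/86

row1: w_G1=29/86 w_G3=29/86 w_R=29/86
row2: w_G1=57/86 w_G3=-29/86 w_R=0
total: w_G1=1 w_G3=0 w_R=29/86
asked value: 29/86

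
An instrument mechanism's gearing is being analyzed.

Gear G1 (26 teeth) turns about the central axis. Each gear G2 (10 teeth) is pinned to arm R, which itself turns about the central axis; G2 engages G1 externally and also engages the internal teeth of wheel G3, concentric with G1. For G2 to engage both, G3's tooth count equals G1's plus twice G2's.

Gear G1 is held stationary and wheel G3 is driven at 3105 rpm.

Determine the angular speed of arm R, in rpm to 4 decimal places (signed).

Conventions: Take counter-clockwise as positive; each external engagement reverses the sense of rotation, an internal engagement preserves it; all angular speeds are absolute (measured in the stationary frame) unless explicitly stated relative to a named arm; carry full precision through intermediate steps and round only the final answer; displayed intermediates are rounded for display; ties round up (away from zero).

+1983.7500 rpm

recognized (axles ride arm R): planetary set, 26/10/46 teeth
normalise by the input: solve with ω_ring = 1, then scale by 3105 rpm
ring teeth: 26 + 2·10 = 46
26(ω_sun−ω_arm) = −46(ω_ring−ω_arm),  ω_sun = 0, ω_ring = 1
26(0−ω_arm) = −46(1−ω_arm)  ⇒  72·ω_arm = 46  ⇒  ω_arm = 23/36
scale: ω_arm = 23/36 × 3105 rpm = +1983.7500 rpm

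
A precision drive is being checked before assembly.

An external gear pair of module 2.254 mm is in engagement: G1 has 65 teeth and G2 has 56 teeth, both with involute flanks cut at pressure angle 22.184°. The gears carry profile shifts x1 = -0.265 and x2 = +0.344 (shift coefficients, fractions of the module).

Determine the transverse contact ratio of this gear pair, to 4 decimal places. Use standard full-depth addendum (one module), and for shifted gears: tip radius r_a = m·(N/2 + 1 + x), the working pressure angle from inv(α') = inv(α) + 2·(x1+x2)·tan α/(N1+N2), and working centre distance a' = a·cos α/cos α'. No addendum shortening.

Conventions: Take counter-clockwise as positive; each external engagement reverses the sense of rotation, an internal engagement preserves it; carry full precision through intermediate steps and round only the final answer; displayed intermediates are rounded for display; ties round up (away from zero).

1.6480

single-mesh involute tooth geometry (65T engaging 56T at module 2.254)
base radii: r_b1 = 67.832376, r_b2 = 58.440201
tip radii: r_a1 = 74.911690, r_a2 = 66.141376
inv(α') = inv(22.184°) + 2·(-0.265+0.344)·tan α/(65+56) = 0.02111533  ⇒  α' = 22.36582°
a' = a·cos α / cos α' = 136.3670·cos 22.184°/cos 22.36582° = 136.544375
action lengths: √(r_a1²−r_b1²) = 31.788835, √(r_a2²−r_b2²) = 30.974578
base pitch p_b = π·m·cos α = 6.556975
CR = (31.788835 + 30.974578 − 136.544375·sin 22.36582°)/6.556975 = 1.647972
contact ratio ≈ 1.6480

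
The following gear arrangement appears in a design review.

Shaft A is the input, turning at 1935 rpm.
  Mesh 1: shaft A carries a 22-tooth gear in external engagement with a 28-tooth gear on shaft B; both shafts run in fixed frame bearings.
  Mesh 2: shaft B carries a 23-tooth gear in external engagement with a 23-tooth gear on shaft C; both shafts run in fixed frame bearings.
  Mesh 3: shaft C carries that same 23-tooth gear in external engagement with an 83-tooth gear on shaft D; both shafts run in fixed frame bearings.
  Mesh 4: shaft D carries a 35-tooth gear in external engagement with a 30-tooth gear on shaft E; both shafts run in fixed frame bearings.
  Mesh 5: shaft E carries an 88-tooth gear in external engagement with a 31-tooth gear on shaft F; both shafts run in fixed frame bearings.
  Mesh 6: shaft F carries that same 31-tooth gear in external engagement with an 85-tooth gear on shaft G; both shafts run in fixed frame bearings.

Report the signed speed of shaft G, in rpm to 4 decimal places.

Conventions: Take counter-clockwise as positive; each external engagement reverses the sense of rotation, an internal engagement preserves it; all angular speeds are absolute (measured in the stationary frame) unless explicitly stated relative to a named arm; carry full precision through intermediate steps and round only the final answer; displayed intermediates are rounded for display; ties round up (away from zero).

+508.8689 rpm

recognized (7 fixed axles, 6 meshes): fixed-axis compound train
mesh 1 [22T→28T]: ω = 1935.0000×22/28 = 1520.3571 rpm, sense flips to −
mesh 2 [23T→23T]: ω = 1520.3571×23/23 = 1520.3571 rpm, sense flips to +
mesh 3 [23T→83T]: ω = 1520.3571×23/83 = 421.3038 rpm, sense flips to −
mesh 4 [35T→30T]: ω = 421.3038×35/30 = 491.5211 rpm, sense flips to +
mesh 5 [88T→31T]: ω = 491.5211×88/31 = 1395.2857 rpm, sense flips to −
mesh 6 [31T→85T]: ω = 1395.2857×31/85 = 508.8689 rpm, sense flips to +
signed output speed = +508.8689 rpm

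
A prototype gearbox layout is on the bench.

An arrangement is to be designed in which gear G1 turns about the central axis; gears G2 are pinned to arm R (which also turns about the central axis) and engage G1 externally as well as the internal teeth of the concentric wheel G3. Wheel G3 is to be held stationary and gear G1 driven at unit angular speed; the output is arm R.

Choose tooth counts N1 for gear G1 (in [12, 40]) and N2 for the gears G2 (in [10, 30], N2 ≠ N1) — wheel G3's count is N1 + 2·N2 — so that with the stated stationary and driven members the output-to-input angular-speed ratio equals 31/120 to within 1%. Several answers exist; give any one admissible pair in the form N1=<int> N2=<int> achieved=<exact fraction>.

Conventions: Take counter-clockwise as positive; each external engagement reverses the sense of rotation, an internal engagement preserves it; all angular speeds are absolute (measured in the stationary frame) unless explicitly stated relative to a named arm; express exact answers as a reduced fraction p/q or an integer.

N1=31 N2=29 achieved=31/120

design class (target 31/120): planetary set
Willis with ω_ring = 0: ω_arm/ω_sun = N1/(N1+N3); set equal to 31/120  ⇒  N3/N1 = 1/(31/120) − 1 = 89/31
N3 = N1 + 2·N2  ⇒  N2/N1 = (N3/N1 − 1)/2 = (89/31 − 1)/2 = 29/31
smallest multiple with N1 ≥ 12 and N2 ≥ 10: k = 1  ⇒  N1 = 1·31 = 31, N2 = 1·29 = 29 (N1 ≤ 40, N2 ≤ 30, N2 ≠ N1 ✓), N3 = 31 + 2·29 = 89
check: N1/(N1+N3) with N1 = 31, N3 = 89 gives 31/120; |achieved − target| = 0 ≤ 31/12000 ✓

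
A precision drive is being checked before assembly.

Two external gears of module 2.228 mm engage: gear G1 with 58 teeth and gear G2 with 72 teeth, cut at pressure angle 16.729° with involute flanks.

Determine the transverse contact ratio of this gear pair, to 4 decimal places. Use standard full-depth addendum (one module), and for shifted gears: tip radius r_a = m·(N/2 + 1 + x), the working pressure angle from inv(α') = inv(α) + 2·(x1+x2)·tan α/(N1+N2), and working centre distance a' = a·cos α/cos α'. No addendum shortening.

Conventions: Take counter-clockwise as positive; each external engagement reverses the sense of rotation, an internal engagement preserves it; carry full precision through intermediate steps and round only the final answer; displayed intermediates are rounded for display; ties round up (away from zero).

class = single-mesh tooth geometry [involute pair 58T × 72T, m = 2.228]
base radii: r_b1 = 61.877422, r_b2 = 76.813351
tip radii: r_a1 = 66.840000, r_a2 = 82.436000
no profile shift: α' = α, a' = a
action lengths: √(r_a1²−r_b1²) = 25.273906, √(r_a2²−r_b2²) = 29.923289
base pitch p_b = π·m·cos α = 6.703229
CR = (25.273906 + 29.923289 − 144.820000·sin 16.72900°)/6.703229 = 2.015661
contact ratio ≈ 2.0157

2.0157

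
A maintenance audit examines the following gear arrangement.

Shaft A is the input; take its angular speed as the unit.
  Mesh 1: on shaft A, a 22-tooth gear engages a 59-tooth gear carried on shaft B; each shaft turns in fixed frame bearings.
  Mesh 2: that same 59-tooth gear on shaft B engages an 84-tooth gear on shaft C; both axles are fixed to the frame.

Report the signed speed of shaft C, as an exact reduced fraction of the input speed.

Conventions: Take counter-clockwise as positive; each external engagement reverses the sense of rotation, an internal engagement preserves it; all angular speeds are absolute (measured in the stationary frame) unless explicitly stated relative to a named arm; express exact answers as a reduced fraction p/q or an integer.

2-mesh fixed-axis compound train (all bearings frame-fixed)
mesh 1 [22T→59T]: |ω|/ω_in = 1×22/59 = 22/59, sense flips to −
mesh 2 [59T→84T]: |ω|/ω_in = (22/59)×59/84 = 11/42, sense flips to +
signed output speed (× input speed) = 11/42

11/42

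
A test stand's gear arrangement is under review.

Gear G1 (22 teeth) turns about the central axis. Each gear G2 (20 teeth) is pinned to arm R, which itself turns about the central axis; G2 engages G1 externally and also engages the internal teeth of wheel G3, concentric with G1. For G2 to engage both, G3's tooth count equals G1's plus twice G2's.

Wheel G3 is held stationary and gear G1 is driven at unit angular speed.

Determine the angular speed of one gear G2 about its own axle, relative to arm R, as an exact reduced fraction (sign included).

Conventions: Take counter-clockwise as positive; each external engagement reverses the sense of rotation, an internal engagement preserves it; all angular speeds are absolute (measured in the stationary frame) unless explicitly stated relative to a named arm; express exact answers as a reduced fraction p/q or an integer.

-341/420

recognized (axles ride arm R): planetary set, 22/20/62 teeth
ring teeth: 22 + 2·20 = 62
22(ω_sun−ω_arm) = −62(ω_ring−ω_arm),  ω_ring = 0, ω_sun = 1
22(1−ω_arm) = −62(0−ω_arm)  ⇒  84·ω_arm = 22  ⇒  ω_arm = 11/42
sun–planet mesh: 22·(1−11/42) = −20·(ω_p−ω_arm)  ⇒  ω_p−ω_arm = -341/420
exact speed ratio = -341/420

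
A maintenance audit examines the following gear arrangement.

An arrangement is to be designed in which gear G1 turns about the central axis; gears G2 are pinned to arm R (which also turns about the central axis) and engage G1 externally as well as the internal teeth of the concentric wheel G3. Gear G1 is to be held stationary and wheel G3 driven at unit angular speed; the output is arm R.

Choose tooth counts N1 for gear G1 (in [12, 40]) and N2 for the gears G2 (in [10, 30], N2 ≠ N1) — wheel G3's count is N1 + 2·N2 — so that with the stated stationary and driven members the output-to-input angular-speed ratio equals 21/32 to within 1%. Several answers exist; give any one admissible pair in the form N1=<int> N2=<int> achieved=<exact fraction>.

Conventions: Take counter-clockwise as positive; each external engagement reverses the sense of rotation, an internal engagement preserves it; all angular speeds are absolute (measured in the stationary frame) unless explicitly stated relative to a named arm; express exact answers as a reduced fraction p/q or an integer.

design class (target 21/32): planetary set
Willis with ω_sun = 0: ω_arm/ω_ring = N3/(N1+N3); set equal to 21/32  ⇒  N3/N1 = (21/32)/(1 − 21/32) = 21/11
N3 = N1 + 2·N2  ⇒  N2/N1 = (N3/N1 − 1)/2 = (21/11 − 1)/2 = 5/11
smallest multiple with N1 ≥ 12 and N2 ≥ 10: k = 2  ⇒  N1 = 2·11 = 22, N2 = 2·5 = 10 (N1 ≤ 40, N2 ≤ 30, N2 ≠ N1 ✓), N3 = 22 + 2·10 = 42
check: N3/(N1+N3) with N1 = 22, N3 = 42 gives 21/32; |achieved − target| = 0 ≤ 21/3200 ✓

N1=22 N2=10 achieved=21/32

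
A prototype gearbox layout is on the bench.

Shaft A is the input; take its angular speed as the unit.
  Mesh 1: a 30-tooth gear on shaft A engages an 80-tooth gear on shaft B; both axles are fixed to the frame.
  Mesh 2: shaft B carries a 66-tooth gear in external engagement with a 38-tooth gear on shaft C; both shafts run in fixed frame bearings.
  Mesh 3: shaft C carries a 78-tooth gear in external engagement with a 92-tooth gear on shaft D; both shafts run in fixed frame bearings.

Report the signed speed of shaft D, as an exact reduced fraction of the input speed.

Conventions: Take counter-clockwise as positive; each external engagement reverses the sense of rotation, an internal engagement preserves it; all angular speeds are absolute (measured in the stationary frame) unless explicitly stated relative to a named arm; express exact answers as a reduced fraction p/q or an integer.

3-mesh fixed-axis compound train (all bearings frame-fixed)
mesh 1 [30T→80T]: |ω|/ω_in = 1×30/80 = 3/8, sense flips to −
mesh 2 [66T→38T]: |ω|/ω_in = (3/8)×66/38 = 99/152, sense flips to +
mesh 3 [78T→92T]: |ω|/ω_in = (99/152)×78/92 = 3861/6992, sense flips to −
signed output speed (× input speed) = -3861/6992

-3861/6992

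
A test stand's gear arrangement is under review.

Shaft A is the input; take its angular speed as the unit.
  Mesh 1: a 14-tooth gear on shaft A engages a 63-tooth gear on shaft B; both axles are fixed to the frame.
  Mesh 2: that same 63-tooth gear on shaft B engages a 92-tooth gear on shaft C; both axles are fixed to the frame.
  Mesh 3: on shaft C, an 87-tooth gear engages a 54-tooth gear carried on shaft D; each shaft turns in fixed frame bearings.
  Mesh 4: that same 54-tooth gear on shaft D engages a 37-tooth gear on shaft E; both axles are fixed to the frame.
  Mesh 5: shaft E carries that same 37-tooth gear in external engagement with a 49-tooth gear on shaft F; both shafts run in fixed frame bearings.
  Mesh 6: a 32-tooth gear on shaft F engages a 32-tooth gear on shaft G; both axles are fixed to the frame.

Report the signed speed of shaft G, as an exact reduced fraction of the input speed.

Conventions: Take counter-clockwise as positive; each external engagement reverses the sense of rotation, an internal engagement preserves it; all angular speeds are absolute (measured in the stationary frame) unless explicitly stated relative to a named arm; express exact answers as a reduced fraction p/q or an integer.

6-mesh fixed-axis compound train (all bearings frame-fixed)
mesh 1 [14T→63T]: |ω|/ω_in = 1×14/63 = 2/9, sense flips to −
mesh 2 [63T→92T]: |ω|/ω_in = (2/9)×63/92 = 7/46, sense flips to +
mesh 3 [87T→54T]: |ω|/ω_in = (7/46)×87/54 = 203/828, sense flips to −
mesh 4 [54T→37T]: |ω|/ω_in = (203/828)×54/37 = 609/1702, sense flips to +
mesh 5 [37T→49T]: |ω|/ω_in = (609/1702)×37/49 = 87/322, sense flips to −
mesh 6 [32T→32T]: |ω|/ω_in = (87/322)×32/32 = 87/322, sense flips to +
signed output speed (× input speed) = 87/322

87/322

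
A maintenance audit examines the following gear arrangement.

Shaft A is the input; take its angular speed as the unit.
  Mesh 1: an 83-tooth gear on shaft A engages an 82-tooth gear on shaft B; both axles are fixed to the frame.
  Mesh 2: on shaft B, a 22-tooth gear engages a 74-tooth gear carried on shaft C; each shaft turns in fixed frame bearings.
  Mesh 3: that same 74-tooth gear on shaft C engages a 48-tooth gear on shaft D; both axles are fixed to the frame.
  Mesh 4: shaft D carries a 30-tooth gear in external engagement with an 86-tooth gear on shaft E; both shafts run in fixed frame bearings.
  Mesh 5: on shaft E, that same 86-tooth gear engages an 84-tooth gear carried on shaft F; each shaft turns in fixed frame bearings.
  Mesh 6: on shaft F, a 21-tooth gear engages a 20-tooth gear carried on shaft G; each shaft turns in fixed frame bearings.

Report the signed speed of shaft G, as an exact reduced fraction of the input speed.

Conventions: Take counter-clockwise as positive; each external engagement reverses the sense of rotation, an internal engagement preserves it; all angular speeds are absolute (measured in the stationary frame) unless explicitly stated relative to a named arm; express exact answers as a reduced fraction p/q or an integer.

6-mesh fixed-axis compound train (all bearings frame-fixed)
mesh 1 [83T→82T]: |ω|/ω_in = 1×83/82 = 83/82, sense flips to −
mesh 2 [22T→74T]: |ω|/ω_in = (83/82)×22/74 = 913/3034, sense flips to +
mesh 3 [74T→48T]: |ω|/ω_in = (913/3034)×74/48 = 913/1968, sense flips to −
mesh 4 [30T→86T]: |ω|/ω_in = (913/1968)×30/86 = 4565/28208, sense flips to +
mesh 5 [86T→84T]: |ω|/ω_in = (4565/28208)×86/84 = 4565/27552, sense flips to −
mesh 6 [21T→20T]: |ω|/ω_in = (4565/27552)×21/20 = 913/5248, sense flips to +
signed output speed (× input speed) = 913/5248

913/5248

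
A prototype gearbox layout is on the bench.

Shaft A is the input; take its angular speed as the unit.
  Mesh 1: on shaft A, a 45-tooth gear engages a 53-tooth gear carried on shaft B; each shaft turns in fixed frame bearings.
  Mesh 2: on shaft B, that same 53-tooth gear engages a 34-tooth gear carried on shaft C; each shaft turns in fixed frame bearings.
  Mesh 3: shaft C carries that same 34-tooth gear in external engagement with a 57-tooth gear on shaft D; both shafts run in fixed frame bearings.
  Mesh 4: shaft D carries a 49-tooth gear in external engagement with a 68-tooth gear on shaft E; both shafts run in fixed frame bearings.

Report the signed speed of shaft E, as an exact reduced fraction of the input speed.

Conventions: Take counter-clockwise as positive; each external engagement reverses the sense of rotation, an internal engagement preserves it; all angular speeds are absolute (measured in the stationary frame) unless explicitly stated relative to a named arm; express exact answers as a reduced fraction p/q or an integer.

735/1292

4-mesh fixed-axis compound train (all bearings frame-fixed)
mesh 1 [45T→53T]: |ω|/ω_in = 1×45/53 = 45/53, sense flips to −
mesh 2 [53T→34T]: |ω|/ω_in = (45/53)×53/34 = 45/34, sense flips to +
mesh 3 [34T→57T]: |ω|/ω_in = (45/34)×34/57 = 15/19, sense flips to −
mesh 4 [49T→68T]: |ω|/ω_in = (15/19)×49/68 = 735/1292, sense flips to +
signed output speed (× input speed) = 735/1292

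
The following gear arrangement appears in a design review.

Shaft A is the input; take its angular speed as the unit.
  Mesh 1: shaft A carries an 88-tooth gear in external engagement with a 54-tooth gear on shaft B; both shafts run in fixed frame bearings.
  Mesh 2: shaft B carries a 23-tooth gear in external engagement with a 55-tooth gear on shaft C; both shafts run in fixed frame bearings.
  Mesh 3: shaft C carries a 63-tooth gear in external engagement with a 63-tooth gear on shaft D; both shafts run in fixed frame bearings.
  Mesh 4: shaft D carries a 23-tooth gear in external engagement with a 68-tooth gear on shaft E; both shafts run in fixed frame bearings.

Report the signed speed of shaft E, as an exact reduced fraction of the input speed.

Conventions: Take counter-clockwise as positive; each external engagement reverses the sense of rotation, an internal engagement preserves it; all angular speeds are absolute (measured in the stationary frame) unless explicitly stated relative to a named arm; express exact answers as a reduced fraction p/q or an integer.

529/2295

4-mesh fixed-axis compound train (all bearings frame-fixed)
mesh 1 [88T→54T]: |ω|/ω_in = 1×88/54 = 44/27, sense flips to −
mesh 2 [23T→55T]: |ω|/ω_in = (44/27)×23/55 = 92/135, sense flips to +
mesh 3 [63T→63T]: |ω|/ω_in = (92/135)×63/63 = 92/135, sense flips to −
mesh 4 [23T→68T]: |ω|/ω_in = (92/135)×23/68 = 529/2295, sense flips to +
signed output speed (× input speed) = 529/2295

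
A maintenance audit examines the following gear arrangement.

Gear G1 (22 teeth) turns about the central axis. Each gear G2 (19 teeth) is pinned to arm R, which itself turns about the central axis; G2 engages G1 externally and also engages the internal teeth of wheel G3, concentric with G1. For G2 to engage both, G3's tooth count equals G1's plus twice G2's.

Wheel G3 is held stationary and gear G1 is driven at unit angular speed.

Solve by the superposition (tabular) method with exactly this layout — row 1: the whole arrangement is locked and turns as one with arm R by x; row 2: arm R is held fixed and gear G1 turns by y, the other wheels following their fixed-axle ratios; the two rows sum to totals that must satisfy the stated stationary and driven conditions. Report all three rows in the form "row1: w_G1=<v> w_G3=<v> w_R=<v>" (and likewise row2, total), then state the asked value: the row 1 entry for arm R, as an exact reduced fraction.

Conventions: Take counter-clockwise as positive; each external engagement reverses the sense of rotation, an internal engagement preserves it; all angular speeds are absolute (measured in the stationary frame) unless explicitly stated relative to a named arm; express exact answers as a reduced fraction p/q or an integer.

class = planetary set [G3 = 22+2·19 = 60; Willis about the carrier]
superposition row 1 [locked train]: every member turns x
row 2 — arm fixed, fixed-axis ratios: sun y, ring −(22/60)·y, arm 0
boundary: total ω_ring = x − (22/60)·y = 0 and total ω_sun = x + y = 1  ⇒  y = 30/41, x = 11/41
row 2 ring = −(22/60)·30/41 = -11/41
totals (row 1 + row 2): sun 11/41 + 30/41 = 1, ring 11/41 + (-11/41) = 0, arm 11/41 + 0 = 11/41
asked cell (row1, arm) = 11/41

row1: w_G1=11/41 w_G3=11/41 w_R=11/41
row2: w_G1=30/41 w_G3=-11/41 w_R=0
total: w_G1=1 w_G3=0 w_R=11/41
asked value: 11/41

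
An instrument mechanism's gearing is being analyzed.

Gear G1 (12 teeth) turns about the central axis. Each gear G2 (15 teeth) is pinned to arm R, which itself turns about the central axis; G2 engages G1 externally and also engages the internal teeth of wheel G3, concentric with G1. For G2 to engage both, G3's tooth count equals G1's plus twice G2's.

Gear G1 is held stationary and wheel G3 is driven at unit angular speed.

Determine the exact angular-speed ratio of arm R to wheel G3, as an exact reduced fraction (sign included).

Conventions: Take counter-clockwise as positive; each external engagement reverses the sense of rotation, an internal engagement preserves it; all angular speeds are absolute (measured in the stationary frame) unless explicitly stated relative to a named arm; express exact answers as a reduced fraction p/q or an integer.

7/9

class = planetary set [G3 = 12+2·15 = 42; Willis about the carrier]
ring teeth: 12 + 2·15 = 42
12(ω_sun−ω_arm) = −42(ω_ring−ω_arm),  ω_sun = 0, ω_ring = 1
12(0−ω_arm) = −42(1−ω_arm)  ⇒  54·ω_arm = 42  ⇒  ω_arm = 7/9
ω_out/ω_in = 7/9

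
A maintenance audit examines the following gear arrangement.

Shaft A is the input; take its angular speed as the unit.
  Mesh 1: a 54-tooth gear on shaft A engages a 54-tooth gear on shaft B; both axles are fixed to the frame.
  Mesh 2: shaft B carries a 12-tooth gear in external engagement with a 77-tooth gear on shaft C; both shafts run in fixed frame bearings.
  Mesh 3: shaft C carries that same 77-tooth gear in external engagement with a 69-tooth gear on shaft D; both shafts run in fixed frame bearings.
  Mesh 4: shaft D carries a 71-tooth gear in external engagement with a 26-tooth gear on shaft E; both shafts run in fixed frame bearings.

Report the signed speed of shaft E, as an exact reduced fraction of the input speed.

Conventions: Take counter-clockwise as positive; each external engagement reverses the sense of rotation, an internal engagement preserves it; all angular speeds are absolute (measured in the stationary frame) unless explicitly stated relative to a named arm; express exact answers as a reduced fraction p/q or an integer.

4-mesh fixed-axis compound train (all bearings frame-fixed)
mesh 1 [54T→54T]: |ω|/ω_in = 1×54/54 = 1, sense flips to −
mesh 2 [12T→77T]: |ω|/ω_in = 1×12/77 = 12/77, sense flips to +
mesh 3 [77T→69T]: |ω|/ω_in = (12/77)×77/69 = 4/23, sense flips to −
mesh 4 [71T→26T]: |ω|/ω_in = (4/23)×71/26 = 142/299, sense flips to +
signed output speed (× input speed) = 142/299

142/299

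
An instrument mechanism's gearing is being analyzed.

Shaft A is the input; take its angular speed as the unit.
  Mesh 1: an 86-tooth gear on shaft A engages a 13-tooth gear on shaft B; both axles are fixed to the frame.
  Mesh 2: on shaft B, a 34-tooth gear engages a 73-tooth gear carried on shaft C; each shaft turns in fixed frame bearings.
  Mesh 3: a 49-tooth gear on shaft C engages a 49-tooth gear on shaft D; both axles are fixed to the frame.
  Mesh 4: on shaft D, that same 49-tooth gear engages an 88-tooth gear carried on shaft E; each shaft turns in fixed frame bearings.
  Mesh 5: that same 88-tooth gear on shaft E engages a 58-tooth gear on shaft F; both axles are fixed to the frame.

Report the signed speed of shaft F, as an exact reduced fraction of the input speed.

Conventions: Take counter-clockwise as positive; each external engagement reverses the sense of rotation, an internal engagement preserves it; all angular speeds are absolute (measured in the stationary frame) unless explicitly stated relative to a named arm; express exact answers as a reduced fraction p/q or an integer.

-71638/27521

5-mesh fixed-axis compound train (all bearings frame-fixed)
mesh 1 [86T→13T]: |ω|/ω_in = 1×86/13 = 86/13, sense flips to −
mesh 2 [34T→73T]: |ω|/ω_in = (86/13)×34/73 = 2924/949, sense flips to +
mesh 3 [49T→49T]: |ω|/ω_in = (2924/949)×49/49 = 2924/949, sense flips to −
mesh 4 [49T→88T]: |ω|/ω_in = (2924/949)×49/88 = 35819/20878, sense flips to +
mesh 5 [88T→58T]: |ω|/ω_in = (35819/20878)×88/58 = 71638/27521, sense flips to −
signed output speed (× input speed) = -71638/27521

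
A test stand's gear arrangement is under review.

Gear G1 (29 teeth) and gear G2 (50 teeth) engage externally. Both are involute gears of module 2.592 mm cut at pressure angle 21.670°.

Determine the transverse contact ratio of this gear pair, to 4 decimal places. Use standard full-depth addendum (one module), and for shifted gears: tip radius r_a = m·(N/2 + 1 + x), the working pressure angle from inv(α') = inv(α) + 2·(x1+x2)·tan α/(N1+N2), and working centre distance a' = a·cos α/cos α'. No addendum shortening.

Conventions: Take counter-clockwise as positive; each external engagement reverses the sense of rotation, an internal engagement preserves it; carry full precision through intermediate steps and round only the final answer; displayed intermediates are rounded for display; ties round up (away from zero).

single-mesh involute tooth geometry (29T engaging 50T at module 2.592)
base radii: r_b1 = 34.927790, r_b2 = 60.220328
tip radii: r_a1 = 40.176000, r_a2 = 67.392000
no profile shift: α' = α, a' = a
action lengths: √(r_a1²−r_b1²) = 19.853475, √(r_a2²−r_b2²) = 30.252170
base pitch p_b = π·m·cos α = 7.567510
CR = (19.853475 + 30.252170 − 102.384000·sin 21.67000°)/7.567510 = 1.625278
contact ratio ≈ 1.6253

1.6253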